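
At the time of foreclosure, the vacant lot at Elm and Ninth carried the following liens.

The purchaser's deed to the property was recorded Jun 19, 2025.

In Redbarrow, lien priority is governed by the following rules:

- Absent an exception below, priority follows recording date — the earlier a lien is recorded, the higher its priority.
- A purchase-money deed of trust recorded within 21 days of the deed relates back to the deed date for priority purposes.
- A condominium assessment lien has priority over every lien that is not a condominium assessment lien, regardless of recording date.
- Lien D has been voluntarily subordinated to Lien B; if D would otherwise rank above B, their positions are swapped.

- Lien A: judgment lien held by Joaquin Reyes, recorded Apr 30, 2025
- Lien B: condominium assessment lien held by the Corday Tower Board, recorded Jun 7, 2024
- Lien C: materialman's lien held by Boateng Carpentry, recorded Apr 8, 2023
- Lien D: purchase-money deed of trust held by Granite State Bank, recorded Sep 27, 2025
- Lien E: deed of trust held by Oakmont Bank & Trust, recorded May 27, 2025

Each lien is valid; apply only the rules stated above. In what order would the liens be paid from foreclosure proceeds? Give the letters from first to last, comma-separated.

Adjusting effective dates: D missed the 21-day window (100 days after the deed), so its recording date stands.
B, as a condominium assessment lien, has superpriority and ranks first.
Among the remaining liens, by effective date: C (Apr 8, 2023), A (Apr 30, 2025), E (May 27, 2025), D (Sep 27, 2025).
D is already junior to B, so the subordination agreement changes nothing.

B, C, A, E, D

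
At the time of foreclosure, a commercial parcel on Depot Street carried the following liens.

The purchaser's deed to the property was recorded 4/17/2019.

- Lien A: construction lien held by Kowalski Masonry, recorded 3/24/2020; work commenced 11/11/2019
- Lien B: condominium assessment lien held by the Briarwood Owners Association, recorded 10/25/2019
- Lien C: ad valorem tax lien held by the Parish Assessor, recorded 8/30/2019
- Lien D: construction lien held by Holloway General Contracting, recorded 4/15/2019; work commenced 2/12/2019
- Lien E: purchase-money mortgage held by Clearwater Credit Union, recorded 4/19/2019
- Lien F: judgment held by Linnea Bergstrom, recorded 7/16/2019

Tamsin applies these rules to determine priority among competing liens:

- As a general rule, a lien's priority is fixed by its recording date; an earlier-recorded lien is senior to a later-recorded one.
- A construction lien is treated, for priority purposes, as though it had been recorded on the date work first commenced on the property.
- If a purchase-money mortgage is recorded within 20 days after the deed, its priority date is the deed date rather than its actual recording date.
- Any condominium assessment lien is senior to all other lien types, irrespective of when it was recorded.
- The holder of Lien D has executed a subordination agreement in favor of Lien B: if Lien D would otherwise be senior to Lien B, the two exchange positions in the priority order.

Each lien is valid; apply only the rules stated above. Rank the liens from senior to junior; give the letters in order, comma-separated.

B, D, E, F, C, A

Adjusting effective dates: A relates back to 11/11/2019 (work commenced); D relates back to 2/12/2019 (work commenced); E's effective date is the deed date, 4/17/2019.
B, as a condominium assessment lien, has superpriority and ranks first.
Among the remaining liens, by effective date: D (2/12/2019), E (4/17/2019), F (7/16/2019), C (8/30/2019), A (11/11/2019).
Since D is not senior to B, the subordination leaves the order unchanged.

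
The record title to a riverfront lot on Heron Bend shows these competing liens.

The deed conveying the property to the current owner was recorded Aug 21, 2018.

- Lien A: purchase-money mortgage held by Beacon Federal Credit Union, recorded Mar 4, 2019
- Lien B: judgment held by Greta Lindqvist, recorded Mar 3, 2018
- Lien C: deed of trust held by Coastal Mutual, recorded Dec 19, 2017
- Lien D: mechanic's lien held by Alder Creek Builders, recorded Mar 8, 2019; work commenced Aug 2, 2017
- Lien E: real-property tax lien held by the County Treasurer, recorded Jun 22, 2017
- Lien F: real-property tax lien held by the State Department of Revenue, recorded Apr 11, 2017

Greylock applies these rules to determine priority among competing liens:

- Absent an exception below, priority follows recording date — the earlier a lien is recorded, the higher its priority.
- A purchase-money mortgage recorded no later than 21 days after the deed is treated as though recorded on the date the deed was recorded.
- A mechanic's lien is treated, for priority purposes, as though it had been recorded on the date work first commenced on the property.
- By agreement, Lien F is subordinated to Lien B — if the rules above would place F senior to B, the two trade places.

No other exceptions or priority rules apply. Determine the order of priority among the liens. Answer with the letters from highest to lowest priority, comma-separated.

B, E, D, C, F, A

First, effective dates: A was recorded 195 days after the deed, outside the 21-day window, so it keeps its recording date; D's effective date is Aug 2, 2017, when work began.
Sorted by effective date: F (Apr 11, 2017), E (Jun 22, 2017), D (Aug 2, 2017), C (Dec 19, 2017), B (Mar 3, 2018), A (Mar 4, 2019).
Because F would otherwise rank above B, the subordination swaps them.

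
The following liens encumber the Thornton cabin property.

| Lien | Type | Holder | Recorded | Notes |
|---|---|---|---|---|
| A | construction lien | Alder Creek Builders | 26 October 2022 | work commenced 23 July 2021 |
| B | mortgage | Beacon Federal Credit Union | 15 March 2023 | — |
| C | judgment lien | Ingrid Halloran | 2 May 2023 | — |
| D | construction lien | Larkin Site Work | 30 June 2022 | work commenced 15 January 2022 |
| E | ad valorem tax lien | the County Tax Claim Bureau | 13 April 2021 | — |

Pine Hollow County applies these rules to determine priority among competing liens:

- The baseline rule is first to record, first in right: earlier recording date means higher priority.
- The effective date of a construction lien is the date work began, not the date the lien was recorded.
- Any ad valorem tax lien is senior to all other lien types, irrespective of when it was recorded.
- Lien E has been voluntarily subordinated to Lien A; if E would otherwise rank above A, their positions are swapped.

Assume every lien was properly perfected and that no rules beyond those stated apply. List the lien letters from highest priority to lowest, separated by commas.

A, E, D, B, C

First, effective dates: A is treated as recorded 23 July 2021, the work-commencement date; D's effective date is 15 January 2022, when work began.
E, as an ad valorem tax lien, has superpriority and ranks first.
Among the remaining liens, by effective date: A (23 July 2021), D (15 January 2022), B (15 March 2023), C (2 May 2023).
Because E would otherwise rank above A, the subordination swaps them.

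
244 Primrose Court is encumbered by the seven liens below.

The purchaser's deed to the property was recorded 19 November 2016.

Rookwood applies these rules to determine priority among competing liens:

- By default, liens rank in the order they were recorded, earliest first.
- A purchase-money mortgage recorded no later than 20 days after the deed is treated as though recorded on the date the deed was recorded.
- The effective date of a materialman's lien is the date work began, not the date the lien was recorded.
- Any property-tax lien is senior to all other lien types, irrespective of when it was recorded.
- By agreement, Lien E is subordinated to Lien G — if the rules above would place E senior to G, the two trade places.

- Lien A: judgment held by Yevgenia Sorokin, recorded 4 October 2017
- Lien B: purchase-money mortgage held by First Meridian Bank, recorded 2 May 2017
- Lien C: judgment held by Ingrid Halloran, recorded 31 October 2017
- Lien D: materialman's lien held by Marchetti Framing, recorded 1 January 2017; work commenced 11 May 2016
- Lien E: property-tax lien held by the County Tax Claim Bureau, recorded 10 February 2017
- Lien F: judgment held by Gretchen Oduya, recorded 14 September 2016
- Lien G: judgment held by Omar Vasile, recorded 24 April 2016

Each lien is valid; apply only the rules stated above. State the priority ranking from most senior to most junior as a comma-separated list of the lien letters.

G, E, D, F, B, A, C

First, effective dates: B was recorded 164 days after the deed, outside the 20-day window, so it keeps its recording date; D's effective date is 11 May 2016, when work began.
E is a property-tax lien, so it outranks all other liens regardless of date.
Among the remaining liens, by effective date: G (24 April 2016), D (11 May 2016), F (14 September 2016), B (2 May 2017), A (4 October 2017), C (31 October 2017).
E is senior to G before the subordination, so the two trade places.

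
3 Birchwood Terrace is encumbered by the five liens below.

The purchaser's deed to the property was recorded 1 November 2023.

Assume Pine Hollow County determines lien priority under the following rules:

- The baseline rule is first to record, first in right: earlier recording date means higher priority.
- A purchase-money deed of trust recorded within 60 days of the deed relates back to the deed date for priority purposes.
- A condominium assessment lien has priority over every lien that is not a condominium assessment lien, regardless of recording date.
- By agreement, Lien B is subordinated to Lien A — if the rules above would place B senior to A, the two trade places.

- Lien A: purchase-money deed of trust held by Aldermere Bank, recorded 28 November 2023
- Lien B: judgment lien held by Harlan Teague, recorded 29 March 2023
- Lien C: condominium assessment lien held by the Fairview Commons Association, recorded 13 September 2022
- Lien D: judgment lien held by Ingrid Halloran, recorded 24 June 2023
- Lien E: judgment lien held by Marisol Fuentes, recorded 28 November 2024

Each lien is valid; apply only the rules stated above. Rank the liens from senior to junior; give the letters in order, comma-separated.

C, A, D, B, E

Effective dates: A's effective date is the deed date, 1 November 2023.
C is a condominium assessment lien, so it outranks all other liens regardless of date.
Among the remaining liens, by effective date: B (29 March 2023), D (24 June 2023), A (1 November 2023), E (28 November 2024).
The subordination applies — B was senior to A — so B and A swap.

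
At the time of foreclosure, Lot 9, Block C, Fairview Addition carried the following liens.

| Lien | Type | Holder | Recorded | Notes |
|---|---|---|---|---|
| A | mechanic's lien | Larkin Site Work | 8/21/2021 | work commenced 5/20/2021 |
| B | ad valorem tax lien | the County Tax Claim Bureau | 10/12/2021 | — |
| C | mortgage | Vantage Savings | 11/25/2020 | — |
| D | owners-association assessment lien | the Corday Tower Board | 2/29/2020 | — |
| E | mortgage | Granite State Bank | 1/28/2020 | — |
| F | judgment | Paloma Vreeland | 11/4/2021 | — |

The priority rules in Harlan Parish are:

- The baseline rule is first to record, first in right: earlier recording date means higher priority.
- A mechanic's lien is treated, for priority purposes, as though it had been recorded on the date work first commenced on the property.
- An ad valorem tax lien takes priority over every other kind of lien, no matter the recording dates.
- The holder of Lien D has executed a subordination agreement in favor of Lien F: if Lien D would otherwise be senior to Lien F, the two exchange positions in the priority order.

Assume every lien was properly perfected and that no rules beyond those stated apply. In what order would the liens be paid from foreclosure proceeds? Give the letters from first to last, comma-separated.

Effective dates: A relates back to 5/20/2021 (work commenced).
As an ad valorem tax lien, B is senior to every other lien.
Among the remaining liens, by effective date: E (1/28/2020), D (2/29/2020), C (11/25/2020), A (5/20/2021), F (11/4/2021).
D is senior to F before the subordination, so the two trade places.

B, E, F, C, A, D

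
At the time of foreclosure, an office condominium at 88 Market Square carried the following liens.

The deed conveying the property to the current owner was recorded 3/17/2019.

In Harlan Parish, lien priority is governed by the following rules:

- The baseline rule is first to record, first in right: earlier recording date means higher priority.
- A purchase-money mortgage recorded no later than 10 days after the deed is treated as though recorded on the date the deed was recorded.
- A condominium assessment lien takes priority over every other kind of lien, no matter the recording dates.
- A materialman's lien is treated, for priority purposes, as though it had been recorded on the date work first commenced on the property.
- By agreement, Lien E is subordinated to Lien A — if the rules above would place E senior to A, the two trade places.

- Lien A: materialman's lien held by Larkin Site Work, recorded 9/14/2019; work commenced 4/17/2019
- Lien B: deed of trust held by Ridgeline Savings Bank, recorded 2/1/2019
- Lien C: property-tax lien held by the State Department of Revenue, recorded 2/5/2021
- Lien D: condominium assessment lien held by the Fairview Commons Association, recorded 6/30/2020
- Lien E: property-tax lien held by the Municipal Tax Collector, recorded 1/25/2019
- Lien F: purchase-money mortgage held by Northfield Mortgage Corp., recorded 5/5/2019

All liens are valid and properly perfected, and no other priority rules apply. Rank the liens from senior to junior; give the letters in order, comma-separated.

D, A, B, E, F, C

Adjusting effective dates: A relates back to 4/17/2019 (work commenced); F missed the 10-day window (49 days after the deed), so its recording date stands.
As a condominium assessment lien, D is senior to every other lien.
Ordering the rest by effective date: E (1/25/2019), B (2/1/2019), A (4/17/2019), F (5/5/2019), C (2/5/2021).
The subordination applies — E was senior to A — so E and A swap.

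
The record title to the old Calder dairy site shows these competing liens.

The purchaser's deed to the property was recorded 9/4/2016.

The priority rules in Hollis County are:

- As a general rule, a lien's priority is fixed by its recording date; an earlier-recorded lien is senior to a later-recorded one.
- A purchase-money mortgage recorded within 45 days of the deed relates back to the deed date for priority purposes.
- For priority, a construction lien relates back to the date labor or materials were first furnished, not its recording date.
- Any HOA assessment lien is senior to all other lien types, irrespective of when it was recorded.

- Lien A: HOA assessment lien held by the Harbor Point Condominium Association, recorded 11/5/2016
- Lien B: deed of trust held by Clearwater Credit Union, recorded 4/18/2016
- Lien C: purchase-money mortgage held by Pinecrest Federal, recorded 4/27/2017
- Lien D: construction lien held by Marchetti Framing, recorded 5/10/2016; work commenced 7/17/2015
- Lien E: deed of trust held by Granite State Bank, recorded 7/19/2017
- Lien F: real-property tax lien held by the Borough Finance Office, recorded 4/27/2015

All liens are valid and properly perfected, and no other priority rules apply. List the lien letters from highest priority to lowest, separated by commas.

A, F, D, B, C, E

Effective dates after the stated exceptions: C was recorded 235 days after the deed, outside the 45-day window, so it keeps its recording date; D relates back to 7/17/2015 (work commenced).
A is an HOA assessment lien and takes priority over every other lien.
Ordering the rest by effective date: F (4/27/2015), D (7/17/2015), B (4/18/2016), C (4/27/2017), E (7/19/2017).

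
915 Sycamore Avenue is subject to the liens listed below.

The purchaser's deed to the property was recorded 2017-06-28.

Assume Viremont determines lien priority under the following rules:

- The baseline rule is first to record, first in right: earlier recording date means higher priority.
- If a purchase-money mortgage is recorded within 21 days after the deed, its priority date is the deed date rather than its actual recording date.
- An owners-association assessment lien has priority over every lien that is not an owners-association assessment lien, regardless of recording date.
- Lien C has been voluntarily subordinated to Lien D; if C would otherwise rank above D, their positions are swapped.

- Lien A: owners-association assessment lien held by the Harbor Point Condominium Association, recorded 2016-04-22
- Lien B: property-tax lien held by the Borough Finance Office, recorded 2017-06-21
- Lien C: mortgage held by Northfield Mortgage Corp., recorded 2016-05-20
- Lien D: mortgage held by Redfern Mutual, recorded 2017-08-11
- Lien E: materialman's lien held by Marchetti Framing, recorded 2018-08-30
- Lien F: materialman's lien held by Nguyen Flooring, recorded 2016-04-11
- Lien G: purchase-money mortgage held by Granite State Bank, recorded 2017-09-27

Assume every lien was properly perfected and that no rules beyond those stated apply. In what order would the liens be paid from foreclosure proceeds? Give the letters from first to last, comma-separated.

First, effective dates: G missed the 21-day window (91 days after the deed), so its recording date stands.
As an owners-association assessment lien, A is senior to every other lien.
The other liens, earliest effective date first: F (2016-04-11), C (2016-05-20), B (2017-06-21), D (2017-08-11), G (2017-09-27), E (2018-08-30).
The subordination applies — C was senior to D — so C and D swap.

A, F, D, B, C, G, E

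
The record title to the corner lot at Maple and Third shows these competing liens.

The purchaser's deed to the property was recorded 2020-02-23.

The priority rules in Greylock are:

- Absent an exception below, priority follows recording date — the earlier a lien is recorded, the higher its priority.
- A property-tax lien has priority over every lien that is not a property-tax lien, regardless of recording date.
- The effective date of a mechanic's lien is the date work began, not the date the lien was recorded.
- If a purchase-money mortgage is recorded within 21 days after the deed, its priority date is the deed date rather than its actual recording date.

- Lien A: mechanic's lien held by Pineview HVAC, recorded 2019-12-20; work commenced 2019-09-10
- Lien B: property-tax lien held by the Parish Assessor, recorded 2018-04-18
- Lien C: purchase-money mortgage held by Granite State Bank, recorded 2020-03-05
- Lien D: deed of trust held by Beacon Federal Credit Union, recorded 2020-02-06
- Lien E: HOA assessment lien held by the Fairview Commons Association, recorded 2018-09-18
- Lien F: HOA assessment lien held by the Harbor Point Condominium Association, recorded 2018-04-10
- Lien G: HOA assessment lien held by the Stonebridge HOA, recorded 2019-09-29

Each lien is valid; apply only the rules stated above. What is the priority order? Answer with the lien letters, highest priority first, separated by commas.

Effective dates: A's effective date is 2019-09-10, when work began; C's effective date is the deed date, 2020-02-23.
As a property-tax lien, B is senior to every other lien.
Ordering the rest by effective date: F (2018-04-10), E (2018-09-18), A (2019-09-10), G (2019-09-29), D (2020-02-06), C (2020-02-23).

B, F, E, A, G, D, C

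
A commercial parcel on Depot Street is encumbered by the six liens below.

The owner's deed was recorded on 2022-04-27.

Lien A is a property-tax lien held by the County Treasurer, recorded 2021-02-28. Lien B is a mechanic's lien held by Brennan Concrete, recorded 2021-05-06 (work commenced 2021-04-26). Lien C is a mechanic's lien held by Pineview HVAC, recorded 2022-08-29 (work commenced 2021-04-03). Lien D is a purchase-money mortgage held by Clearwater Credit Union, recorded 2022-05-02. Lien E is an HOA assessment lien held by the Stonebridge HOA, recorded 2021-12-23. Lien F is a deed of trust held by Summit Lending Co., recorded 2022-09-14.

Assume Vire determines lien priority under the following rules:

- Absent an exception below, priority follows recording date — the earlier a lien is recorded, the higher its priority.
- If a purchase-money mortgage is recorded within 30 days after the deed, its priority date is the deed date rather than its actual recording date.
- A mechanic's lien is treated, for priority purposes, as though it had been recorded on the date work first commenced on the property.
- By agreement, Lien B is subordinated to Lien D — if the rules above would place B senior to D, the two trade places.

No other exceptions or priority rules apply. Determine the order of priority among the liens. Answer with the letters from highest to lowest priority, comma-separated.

Effective dates after the stated exceptions: B is treated as recorded 2021-04-26, the work-commencement date; C relates back to 2021-04-03 (work commenced); D's effective date is the deed date, 2022-04-27.
Ordering by effective date: A (2021-02-28), C (2021-04-03), B (2021-04-26), E (2021-12-23), D (2022-04-27), F (2022-09-14).
B would otherwise be senior to D, so under the subordination agreement B and D exchange positions.

A, C, D, E, B, F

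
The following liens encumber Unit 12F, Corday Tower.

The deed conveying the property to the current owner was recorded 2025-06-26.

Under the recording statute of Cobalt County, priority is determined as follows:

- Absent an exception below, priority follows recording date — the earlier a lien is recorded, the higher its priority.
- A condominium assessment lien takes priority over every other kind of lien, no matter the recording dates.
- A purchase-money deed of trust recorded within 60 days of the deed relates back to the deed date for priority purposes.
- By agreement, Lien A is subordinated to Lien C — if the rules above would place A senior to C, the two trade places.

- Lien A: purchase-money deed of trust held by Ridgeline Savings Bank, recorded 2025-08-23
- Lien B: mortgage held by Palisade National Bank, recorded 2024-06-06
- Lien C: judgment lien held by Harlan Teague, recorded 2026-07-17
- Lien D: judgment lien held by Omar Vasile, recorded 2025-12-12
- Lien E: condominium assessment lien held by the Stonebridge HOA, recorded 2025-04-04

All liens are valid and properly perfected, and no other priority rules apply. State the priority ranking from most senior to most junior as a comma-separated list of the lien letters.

E, B, C, D, A

First, effective dates: A relates back to the deed date 2025-06-26.
As a condominium assessment lien, E is senior to every other lien.
Among the remaining liens, by effective date: B (2024-06-06), A (2025-06-26), D (2025-12-12), C (2026-07-17).
Because A would otherwise rank above C, the subordination swaps them.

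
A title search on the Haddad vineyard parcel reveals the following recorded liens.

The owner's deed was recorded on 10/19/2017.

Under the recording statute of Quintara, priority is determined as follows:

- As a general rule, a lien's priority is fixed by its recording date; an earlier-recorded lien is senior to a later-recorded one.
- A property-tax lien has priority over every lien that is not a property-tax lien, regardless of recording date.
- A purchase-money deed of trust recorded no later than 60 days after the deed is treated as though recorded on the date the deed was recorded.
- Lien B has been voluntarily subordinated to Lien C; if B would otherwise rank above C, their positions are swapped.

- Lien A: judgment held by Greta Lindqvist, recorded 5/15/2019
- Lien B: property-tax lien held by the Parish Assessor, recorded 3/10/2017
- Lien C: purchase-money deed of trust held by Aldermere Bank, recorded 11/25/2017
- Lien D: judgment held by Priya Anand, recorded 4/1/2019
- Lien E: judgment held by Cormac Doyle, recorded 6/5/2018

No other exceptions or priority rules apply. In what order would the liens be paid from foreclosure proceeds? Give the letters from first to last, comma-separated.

C, B, E, D, A

First, effective dates: C was recorded within the 60-day window, so its effective date is the deed date 10/19/2017.
As a property-tax lien, B is senior to every other lien.
Ordering the rest by effective date: C (10/19/2017), E (6/5/2018), D (4/1/2019), A (5/15/2019).
B is senior to C before the subordination, so the two trade places.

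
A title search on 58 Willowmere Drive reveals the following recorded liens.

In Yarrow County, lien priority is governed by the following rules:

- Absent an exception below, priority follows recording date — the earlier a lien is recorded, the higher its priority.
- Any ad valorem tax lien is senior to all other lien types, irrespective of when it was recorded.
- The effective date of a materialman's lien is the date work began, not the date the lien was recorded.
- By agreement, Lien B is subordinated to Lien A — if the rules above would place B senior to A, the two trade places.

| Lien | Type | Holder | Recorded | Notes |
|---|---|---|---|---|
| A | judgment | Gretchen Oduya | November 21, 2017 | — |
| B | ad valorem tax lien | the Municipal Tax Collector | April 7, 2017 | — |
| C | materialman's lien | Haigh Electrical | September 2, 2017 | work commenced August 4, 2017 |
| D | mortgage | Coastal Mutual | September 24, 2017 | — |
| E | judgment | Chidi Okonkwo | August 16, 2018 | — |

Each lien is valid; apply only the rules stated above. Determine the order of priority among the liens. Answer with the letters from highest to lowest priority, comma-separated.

Adjusting effective dates: C relates back to August 4, 2017 (work commenced).
B is an ad valorem tax lien and takes priority over every other lien.
Remaining liens by effective date: C (August 4, 2017), D (September 24, 2017), A (November 21, 2017), E (August 16, 2018).
B would otherwise be senior to A, so under the subordination agreement B and A exchange positions.

A, C, D, B, E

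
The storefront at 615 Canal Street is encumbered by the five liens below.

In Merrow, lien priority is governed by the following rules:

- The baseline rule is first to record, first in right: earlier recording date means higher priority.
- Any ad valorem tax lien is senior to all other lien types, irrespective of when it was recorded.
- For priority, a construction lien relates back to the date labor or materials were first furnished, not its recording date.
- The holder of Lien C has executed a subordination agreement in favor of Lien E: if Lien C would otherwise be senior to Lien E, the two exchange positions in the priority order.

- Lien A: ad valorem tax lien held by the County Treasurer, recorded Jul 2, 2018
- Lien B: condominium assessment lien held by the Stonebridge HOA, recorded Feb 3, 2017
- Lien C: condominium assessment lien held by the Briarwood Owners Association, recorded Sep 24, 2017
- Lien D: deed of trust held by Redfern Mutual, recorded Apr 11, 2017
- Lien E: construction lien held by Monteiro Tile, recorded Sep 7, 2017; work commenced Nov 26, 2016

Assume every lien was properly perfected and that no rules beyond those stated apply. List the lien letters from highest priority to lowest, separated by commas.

First, effective dates: E is treated as recorded Nov 26, 2016, the work-commencement date.
As an ad valorem tax lien, A is senior to every other lien.
The other liens, earliest effective date first: E (Nov 26, 2016), B (Feb 3, 2017), D (Apr 11, 2017), C (Sep 24, 2017).
Since C is not senior to E, the subordination leaves the order unchanged.

A, E, B, D, C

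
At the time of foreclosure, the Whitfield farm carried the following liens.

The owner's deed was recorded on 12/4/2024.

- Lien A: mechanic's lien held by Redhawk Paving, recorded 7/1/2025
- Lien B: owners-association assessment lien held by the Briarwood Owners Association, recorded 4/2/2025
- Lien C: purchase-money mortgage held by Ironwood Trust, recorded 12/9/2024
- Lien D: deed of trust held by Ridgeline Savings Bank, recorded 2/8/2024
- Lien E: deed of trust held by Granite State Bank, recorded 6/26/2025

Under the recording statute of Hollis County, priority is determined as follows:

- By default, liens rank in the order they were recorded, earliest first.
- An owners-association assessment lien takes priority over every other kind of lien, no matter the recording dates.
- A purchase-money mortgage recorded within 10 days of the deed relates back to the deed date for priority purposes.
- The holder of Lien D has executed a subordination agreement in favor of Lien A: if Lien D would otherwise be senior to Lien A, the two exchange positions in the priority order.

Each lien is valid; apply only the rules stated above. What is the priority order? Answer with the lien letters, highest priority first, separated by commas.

Adjusting effective dates: C's effective date is the deed date, 12/4/2024.
B is an owners-association assessment lien, so it outranks all other liens regardless of date.
Remaining liens by effective date: D (2/8/2024), C (12/4/2024), E (6/26/2025), A (7/1/2025).
D is senior to A before the subordination, so the two trade places.

B, A, C, E, D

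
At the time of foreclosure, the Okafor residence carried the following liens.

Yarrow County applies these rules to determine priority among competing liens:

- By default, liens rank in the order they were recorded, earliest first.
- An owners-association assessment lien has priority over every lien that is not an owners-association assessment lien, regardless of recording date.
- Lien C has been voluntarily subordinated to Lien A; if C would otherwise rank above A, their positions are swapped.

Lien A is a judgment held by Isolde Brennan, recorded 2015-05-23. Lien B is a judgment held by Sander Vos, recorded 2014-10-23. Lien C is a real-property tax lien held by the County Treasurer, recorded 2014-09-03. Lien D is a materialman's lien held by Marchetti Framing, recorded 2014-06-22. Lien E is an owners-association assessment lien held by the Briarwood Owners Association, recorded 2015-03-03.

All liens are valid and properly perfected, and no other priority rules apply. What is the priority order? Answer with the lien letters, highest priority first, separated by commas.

E, D, A, B, C

As an owners-association assessment lien, E is senior to every other lien.
Among the remaining liens, by effective date: D (2014-06-22), C (2014-09-03), B (2014-10-23), A (2015-05-23).
Because C would otherwise rank above A, the subordination swaps them.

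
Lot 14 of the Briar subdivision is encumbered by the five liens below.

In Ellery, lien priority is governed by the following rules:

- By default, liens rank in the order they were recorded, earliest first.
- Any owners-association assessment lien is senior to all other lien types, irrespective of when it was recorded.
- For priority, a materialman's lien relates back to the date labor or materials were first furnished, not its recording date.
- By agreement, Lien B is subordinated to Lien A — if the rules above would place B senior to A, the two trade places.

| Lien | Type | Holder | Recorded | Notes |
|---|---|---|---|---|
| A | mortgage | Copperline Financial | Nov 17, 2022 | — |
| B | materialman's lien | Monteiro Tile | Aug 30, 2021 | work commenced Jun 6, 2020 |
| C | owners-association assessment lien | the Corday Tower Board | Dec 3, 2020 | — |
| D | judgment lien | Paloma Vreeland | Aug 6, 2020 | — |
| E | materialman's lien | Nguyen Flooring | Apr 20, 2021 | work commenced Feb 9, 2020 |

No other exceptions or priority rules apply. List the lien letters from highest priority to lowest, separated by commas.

Effective dates: B is treated as recorded Jun 6, 2020, the work-commencement date; E's effective date is Feb 9, 2020, when work began.
As an owners-association assessment lien, C is senior to every other lien.
Remaining liens by effective date: E (Feb 9, 2020), B (Jun 6, 2020), D (Aug 6, 2020), A (Nov 17, 2022).
Because B would otherwise rank above A, the subordination swaps them.

C, E, A, D, B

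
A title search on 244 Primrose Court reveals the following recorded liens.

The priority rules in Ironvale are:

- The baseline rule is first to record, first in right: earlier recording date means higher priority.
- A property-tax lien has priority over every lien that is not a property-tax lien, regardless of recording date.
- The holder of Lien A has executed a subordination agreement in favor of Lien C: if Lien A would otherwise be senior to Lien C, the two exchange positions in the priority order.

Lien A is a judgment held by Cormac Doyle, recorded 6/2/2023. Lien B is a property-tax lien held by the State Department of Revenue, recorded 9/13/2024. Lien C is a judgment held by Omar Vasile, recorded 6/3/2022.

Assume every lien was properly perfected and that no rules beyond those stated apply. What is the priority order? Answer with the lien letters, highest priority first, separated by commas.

B, C, A

B, as a property-tax lien, has superpriority and ranks first.
Among the remaining liens, by effective date: C (6/3/2022), A (6/2/2023).
A is already junior to C, so the subordination agreement changes nothing.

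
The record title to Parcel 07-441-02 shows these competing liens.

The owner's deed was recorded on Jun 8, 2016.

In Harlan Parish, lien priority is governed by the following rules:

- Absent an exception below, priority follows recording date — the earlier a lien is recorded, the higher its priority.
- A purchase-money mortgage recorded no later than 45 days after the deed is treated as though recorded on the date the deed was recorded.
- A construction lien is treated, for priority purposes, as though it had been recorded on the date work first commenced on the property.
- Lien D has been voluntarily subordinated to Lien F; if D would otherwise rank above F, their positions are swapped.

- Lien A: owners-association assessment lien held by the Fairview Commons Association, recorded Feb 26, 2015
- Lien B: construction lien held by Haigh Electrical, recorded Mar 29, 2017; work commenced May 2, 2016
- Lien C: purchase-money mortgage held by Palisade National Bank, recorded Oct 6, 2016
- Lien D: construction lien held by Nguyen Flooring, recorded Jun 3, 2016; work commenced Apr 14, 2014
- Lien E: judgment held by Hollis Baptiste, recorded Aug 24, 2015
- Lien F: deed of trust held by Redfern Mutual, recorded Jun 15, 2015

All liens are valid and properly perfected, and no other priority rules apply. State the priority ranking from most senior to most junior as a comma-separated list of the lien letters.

F, A, D, E, B, C

Effective dates: B is treated as recorded May 2, 2016, the work-commencement date; C was recorded 120 days after the deed, outside the 45-day window, so it keeps its recording date; D's effective date is Apr 14, 2014, when work began.
By effective date: D (Apr 14, 2014), A (Feb 26, 2015), F (Jun 15, 2015), E (Aug 24, 2015), B (May 2, 2016), C (Oct 6, 2016).
D is senior to F before the subordination, so the two trade places.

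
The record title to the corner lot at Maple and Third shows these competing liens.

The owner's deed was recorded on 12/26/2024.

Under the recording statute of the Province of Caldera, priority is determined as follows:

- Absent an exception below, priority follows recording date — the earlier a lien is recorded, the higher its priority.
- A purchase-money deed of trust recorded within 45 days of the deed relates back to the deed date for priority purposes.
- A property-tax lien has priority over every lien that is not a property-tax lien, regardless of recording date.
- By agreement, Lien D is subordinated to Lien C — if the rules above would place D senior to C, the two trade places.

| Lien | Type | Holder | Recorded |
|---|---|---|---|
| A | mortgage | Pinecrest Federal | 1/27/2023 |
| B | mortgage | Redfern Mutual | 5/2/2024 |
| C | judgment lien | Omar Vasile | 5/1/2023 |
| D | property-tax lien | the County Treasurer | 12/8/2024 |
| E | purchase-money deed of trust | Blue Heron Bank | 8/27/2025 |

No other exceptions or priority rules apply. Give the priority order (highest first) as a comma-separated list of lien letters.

Effective dates: E was recorded 244 days after the deed — beyond 45 days — so no relation-back applies.
D, as a property-tax lien, has superpriority and ranks first.
Remaining liens by effective date: A (1/27/2023), C (5/1/2023), B (5/2/2024), E (8/27/2025).
D is senior to C before the subordination, so the two trade places.

C, A, D, B, E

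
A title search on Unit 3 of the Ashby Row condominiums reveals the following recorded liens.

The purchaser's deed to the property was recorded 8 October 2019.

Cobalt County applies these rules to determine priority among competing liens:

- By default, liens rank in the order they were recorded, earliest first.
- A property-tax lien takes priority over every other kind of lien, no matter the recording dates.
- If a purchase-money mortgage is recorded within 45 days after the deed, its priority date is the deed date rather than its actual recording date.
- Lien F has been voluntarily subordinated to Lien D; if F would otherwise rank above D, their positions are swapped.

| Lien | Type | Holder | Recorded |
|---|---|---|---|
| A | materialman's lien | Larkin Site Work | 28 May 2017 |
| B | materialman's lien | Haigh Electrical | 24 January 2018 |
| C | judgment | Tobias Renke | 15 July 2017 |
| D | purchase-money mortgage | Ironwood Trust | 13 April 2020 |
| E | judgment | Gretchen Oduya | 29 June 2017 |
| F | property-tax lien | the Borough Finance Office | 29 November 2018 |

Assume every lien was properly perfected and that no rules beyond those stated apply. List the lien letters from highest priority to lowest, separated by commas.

D, A, E, C, B, F

Effective dates: D was recorded 188 days after the deed, outside the 45-day window, so it keeps its recording date.
As a property-tax lien, F is senior to every other lien.
Ordering the rest by effective date: A (28 May 2017), E (29 June 2017), C (15 July 2017), B (24 January 2018), D (13 April 2020).
F is senior to D before the subordination, so the two trade places.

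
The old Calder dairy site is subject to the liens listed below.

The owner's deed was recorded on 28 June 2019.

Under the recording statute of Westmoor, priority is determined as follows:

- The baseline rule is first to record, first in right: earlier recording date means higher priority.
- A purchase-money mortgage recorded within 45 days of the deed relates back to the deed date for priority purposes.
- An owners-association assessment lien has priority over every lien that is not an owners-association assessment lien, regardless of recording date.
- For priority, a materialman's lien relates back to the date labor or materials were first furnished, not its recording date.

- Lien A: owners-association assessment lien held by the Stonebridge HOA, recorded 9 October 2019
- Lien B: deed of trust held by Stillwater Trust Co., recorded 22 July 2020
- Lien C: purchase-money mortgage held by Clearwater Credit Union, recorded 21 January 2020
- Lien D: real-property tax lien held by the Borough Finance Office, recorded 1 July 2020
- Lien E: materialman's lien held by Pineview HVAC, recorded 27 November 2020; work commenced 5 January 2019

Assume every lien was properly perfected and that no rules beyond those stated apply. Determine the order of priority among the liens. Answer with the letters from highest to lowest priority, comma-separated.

First, effective dates: C was recorded 207 days after the deed — beyond 45 days — so no relation-back applies; E's effective date is 5 January 2019, when work began.
A is an owners-association assessment lien and takes priority over every other lien.
The other liens, earliest effective date first: E (5 January 2019), C (21 January 2020), D (1 July 2020), B (22 July 2020).

A, E, C, D, B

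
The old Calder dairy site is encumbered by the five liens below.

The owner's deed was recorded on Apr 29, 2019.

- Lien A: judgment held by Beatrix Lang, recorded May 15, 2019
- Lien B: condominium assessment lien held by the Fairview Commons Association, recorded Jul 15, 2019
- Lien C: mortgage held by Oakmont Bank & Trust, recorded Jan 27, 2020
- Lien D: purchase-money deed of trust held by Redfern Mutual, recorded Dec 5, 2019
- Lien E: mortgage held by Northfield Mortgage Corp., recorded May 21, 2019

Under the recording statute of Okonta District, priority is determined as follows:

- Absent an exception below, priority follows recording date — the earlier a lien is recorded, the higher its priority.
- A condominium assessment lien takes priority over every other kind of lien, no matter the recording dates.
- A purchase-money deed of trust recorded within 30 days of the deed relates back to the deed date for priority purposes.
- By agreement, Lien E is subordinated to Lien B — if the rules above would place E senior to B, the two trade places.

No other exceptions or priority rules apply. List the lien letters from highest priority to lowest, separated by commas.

B, A, E, D, C

Effective dates after the stated exceptions: D missed the 30-day window (220 days after the deed), so its recording date stands.
As a condominium assessment lien, B is senior to every other lien.
Ordering the rest by effective date: A (May 15, 2019), E (May 21, 2019), D (Dec 5, 2019), C (Jan 27, 2020).
E is already junior to B, so the subordination agreement changes nothing.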